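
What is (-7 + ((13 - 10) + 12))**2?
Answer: 64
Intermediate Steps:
(-7 + ((13 - 10) + 12))**2 = (-7 + (3 + 12))**2 = (-7 + 15)**2 = 8**2 = 64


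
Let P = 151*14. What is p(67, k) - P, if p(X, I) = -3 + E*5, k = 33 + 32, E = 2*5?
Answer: -2067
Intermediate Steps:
E = 10
k = 65
P = 2114
p(X, I) = 47 (p(X, I) = -3 + 10*5 = -3 + 50 = 47)
p(67, k) - P = 47 - 1*2114 = 47 - 2114 = -2067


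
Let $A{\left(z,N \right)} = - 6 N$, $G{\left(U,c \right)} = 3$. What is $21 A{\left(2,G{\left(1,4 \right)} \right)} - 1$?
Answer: $-379$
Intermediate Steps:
$A{\left(z,N \right)} = - 6 N$
$21 A{\left(2,G{\left(1,4 \right)} \right)} - 1 = 21 \left(\left(-6\right) 3\right) - 1 = 21 \left(-18\right) - 1 = -378 - 1 = -379$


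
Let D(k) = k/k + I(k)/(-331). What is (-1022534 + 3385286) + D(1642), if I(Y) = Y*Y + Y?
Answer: 779373437/331 ≈ 2.3546e+6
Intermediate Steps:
I(Y) = Y + Y² (I(Y) = Y² + Y = Y + Y²)
D(k) = 1 - k*(1 + k)/331 (D(k) = k/k + (k*(1 + k))/(-331) = 1 + (k*(1 + k))*(-1/331) = 1 - k*(1 + k)/331)
(-1022534 + 3385286) + D(1642) = (-1022534 + 3385286) + (1 - 1/331*1642*(1 + 1642)) = 2362752 + (1 - 1/331*1642*1643) = 2362752 + (1 - 2697806/331) = 2362752 - 2697475/331 = 779373437/331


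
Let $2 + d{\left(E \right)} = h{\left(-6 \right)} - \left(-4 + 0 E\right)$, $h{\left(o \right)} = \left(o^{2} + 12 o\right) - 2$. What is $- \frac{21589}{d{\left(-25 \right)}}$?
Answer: $\frac{21589}{36} \approx 599.69$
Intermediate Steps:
$h{\left(o \right)} = -2 + o^{2} + 12 o$
$d{\left(E \right)} = -36$ ($d{\left(E \right)} = -2 + \left(\left(-2 + \left(-6\right)^{2} + 12 \left(-6\right)\right) - \left(-4 + 0 E\right)\right) = -2 - 34 = -36$)
$- \frac{21589}{d{\left(-25 \right)}} = - \frac{21589}{-36} = \left(-21589\right) \left(- \frac{1}{36}\right) = \frac{21589}{36}$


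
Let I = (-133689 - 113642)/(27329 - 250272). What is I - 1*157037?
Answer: -5001436080/31849 ≈ -1.5704e+5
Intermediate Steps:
I = 35333/31849 (I = -247331/(-222943) = -247331*(-1/222943) = 35333/31849 ≈ 1.1094)
I - 1*157037 = 35333/31849 - 1*157037 = 35333/31849 - 157037 = -5001436080/31849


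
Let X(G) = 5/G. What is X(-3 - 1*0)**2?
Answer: 25/9 ≈ 2.7778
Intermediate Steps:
X(-3 - 1*0)**2 = (5/(-3 - 1*0))**2 = (5/(-3 + 0))**2 = (5/(-3))**2 = (5*(-1/3))**2 = (-5/3)**2 = 25/9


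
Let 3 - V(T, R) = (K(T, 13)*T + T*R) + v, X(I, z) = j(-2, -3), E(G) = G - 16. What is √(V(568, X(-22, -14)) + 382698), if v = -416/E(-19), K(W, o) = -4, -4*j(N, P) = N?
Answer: √471229465/35 ≈ 620.22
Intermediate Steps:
j(N, P) = -N/4
E(G) = -16 + G
X(I, z) = ½ (X(I, z) = -¼*(-2) = ½)
v = 416/35 (v = -416/(-16 - 19) = -416/(-35) = -416*(-1/35) = 416/35 ≈ 11.886)
V(T, R) = -311/35 + 4*T - R*T (V(T, R) = 3 - ((-4*T + T*R) + 416/35) = 3 - ((-4*T + R*T) + 416/35) = 3 - (416/35 - 4*T + R*T) = 3 + (-416/35 + 4*T - R*T) = -311/35 + 4*T - R*T)
√(V(568, X(-22, -14)) + 382698) = √((-311/35 + 4*568 - 1*½*568) + 382698) = √((-311/35 + 2272 - 284) + 382698) = √(69269/35 + 382698) = √(13463699/35) = √471229465/35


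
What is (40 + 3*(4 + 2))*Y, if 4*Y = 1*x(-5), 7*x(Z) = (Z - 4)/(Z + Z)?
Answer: 261/140 ≈ 1.8643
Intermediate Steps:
x(Z) = (-4 + Z)/(14*Z) (x(Z) = ((Z - 4)/(Z + Z))/7 = ((-4 + Z)/((2*Z)))/7 = ((-4 + Z)*(1/(2*Z)))/7 = ((-4 + Z)/(2*Z))/7 = (-4 + Z)/(14*Z))
Y = 9/280 (Y = (1*((1/14)*(-4 - 5)/(-5)))/4 = (1*((1/14)*(-⅕)*(-9)))/4 = (1*(9/70))/4 = (¼)*(9/70) = 9/280 ≈ 0.032143)
(40 + 3*(4 + 2))*Y = (40 + 3*(4 + 2))*(9/280) = (40 + 3*6)*(9/280) = (40 + 18)*(9/280) = 58*(9/280) = 261/140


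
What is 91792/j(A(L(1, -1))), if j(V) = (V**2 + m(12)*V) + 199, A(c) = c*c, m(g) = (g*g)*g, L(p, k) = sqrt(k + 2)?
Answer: 11474/241 ≈ 47.610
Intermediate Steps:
L(p, k) = sqrt(2 + k)
m(g) = g**3 (m(g) = g**2*g = g**3)
A(c) = c**2
j(V) = 199 + V**2 + 1728*V (j(V) = (V**2 + 12**3*V) + 199 = (V**2 + 1728*V) + 199 = 199 + V**2 + 1728*V)
91792/j(A(L(1, -1))) = 91792/(199 + ((sqrt(2 - 1))**2)**2 + 1728*(sqrt(2 - 1))**2) = 91792/(199 + ((sqrt(1))**2)**2 + 1728*(sqrt(1))**2) = 91792/(199 + (1**2)**2 + 1728*1**2) = 91792/(199 + 1**2 + 1728*1) = 91792/(199 + 1 + 1728) = 91792/1928 = 91792*(1/1928) = 11474/241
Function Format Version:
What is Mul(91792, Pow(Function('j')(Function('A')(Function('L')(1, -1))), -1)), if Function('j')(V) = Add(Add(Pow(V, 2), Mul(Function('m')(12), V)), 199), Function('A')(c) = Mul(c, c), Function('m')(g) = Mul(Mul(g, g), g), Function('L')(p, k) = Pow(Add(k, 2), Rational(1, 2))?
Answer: Rational(11474, 241) ≈ 47.610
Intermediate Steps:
Function('L')(p, k) = Pow(Add(2, k), Rational(1, 2))
Function('m')(g) = Pow(g, 3) (Function('m')(g) = Mul(Pow(g, 2), g) = Pow(g, 3))
Function('A')(c) = Pow(c, 2)
Function('j')(V) = Add(199, Pow(V, 2), Mul(1728, V)) (Function('j')(V) = Add(Add(Pow(V, 2), Mul(Pow(12, 3), V)), 199) = Add(Add(Pow(V, 2), Mul(1728, V)), 199) = Add(199, Pow(V, 2), Mul(1728, V)))
Mul(91792, Pow(Function('j')(Function('A')(Function('L')(1, -1))), -1)) = Mul(91792, Pow(Add(199, Pow(Pow(Pow(Add(2, -1), Rational(1, 2)), 2), 2), Mul(1728, Pow(Pow(Add(2, -1), Rational(1, 2)), 2))), -1)) = Mul(91792, Pow(Add(199, Pow(Pow(Pow(1, Rational(1, 2)), 2), 2), Mul(1728, Pow(Pow(1, Rational(1, 2)), 2))), -1)) = Mul(91792, Pow(Add(199, Pow(Pow(1, 2), 2), Mul(1728, Pow(1, 2))), -1)) = Mul(91792, Pow(Add(199, Pow(1, 2), Mul(1728, 1)), -1)) = Mul(91792, Pow(Add(199, 1, 1728), -1)) = Mul(91792, Pow(1928, -1)) = Mul(91792, Rational(1, 1928)) = Rational(11474, 241)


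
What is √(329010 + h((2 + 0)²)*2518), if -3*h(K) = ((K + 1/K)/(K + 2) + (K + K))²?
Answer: √1375621566/72 ≈ 515.13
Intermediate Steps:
h(K) = -(2*K + (K + 1/K)/(2 + K))²/3 (h(K) = -((K + 1/K)/(K + 2) + (K + K))²/3 = -((K + 1/K)/(2 + K) + 2*K)²/3 = -(2*K + (K + 1/K)/(2 + K))²/3)
√(329010 + h((2 + 0)²)*2518) = √(329010 - (1 + 2*((2 + 0)²)³ + 5*((2 + 0)²)²)²/(3*((2 + 0)²)²*(2 + (2 + 0)²)²)*2518) = √(329010 - (1 + 2*(2²)³ + 5*(2²)²)²/(3*(2²)²*(2 + 2²)²)*2518) = √(329010 - ⅓*(1 + 2*4³ + 5*4²)²/(4²*(2 + 4)²)*2518) = √(329010 - ⅓*1/16*(1 + 2*64 + 5*16)²/6²*2518) = √(329010 - ⅓*1/16*1/36*(1 + 128 + 80)²*2518) = √(329010 - ⅓*1/16*1/36*209²*2518) = √(329010 - ⅓*1/16*1/36*43681*2518) = √(329010 - 43681/1728*2518) = √(329010 - 54994379/864) = √(229270261/864) = √1375621566/72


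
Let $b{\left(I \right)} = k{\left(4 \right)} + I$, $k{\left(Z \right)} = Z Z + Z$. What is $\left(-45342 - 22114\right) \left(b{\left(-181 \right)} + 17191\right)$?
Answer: $-1148775680$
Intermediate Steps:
$k{\left(Z \right)} = Z + Z^{2}$ ($k{\left(Z \right)} = Z^{2} + Z = Z + Z^{2}$)
$b{\left(I \right)} = 20 + I$ ($b{\left(I \right)} = 4 \left(1 + 4\right) + I = 4 \cdot 5 + I = 20 + I$)
$\left(-45342 - 22114\right) \left(b{\left(-181 \right)} + 17191\right) = \left(-45342 - 22114\right) \left(\left(20 - 181\right) + 17191\right) = - 67456 \left(-161 + 17191\right) = \left(-67456\right) 17030 = -1148775680$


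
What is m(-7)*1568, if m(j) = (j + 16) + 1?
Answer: 15680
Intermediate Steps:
m(j) = 17 + j (m(j) = (16 + j) + 1 = 17 + j)
m(-7)*1568 = (17 - 7)*1568 = 10*1568 = 15680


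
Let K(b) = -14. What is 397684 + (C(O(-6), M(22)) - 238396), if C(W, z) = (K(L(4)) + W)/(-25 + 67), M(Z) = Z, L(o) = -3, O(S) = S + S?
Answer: 3345035/21 ≈ 1.5929e+5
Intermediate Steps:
O(S) = 2*S
C(W, z) = -⅓ + W/42 (C(W, z) = (-14 + W)/(-25 + 67) = (-14 + W)/42 = (-14 + W)*(1/42) = -⅓ + W/42)
397684 + (C(O(-6), M(22)) - 238396) = 397684 + ((-⅓ + (2*(-6))/42) - 238396) = 397684 + ((-⅓ + (1/42)*(-12)) - 238396) = 397684 + ((-⅓ - 2/7) - 238396) = 397684 + (-13/21 - 238396) = 397684 - 5006329/21 = 3345035/21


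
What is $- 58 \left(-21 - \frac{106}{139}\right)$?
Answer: $\frac{175450}{139} \approx 1262.2$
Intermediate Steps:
$- 58 \left(-21 - \frac{106}{139}\right) = \left(-58\right) \left(- \frac{3025}{139}\right) = \frac{175450}{139}$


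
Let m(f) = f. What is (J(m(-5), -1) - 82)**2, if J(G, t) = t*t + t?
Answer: 6724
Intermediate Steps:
J(G, t) = t + t**2 (J(G, t) = t**2 + t = t + t**2)
(J(m(-5), -1) - 82)**2 = (-(1 - 1) - 82)**2 = (-1*0 - 82)**2 = (0 - 82)**2 = (-82)**2 = 6724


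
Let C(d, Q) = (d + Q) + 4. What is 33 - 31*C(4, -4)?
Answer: -91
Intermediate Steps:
C(d, Q) = 4 + Q + d (C(d, Q) = (Q + d) + 4 = 4 + Q + d)
33 - 31*C(4, -4) = 33 - 31*(4 - 4 + 4) = 33 - 31*4 = 33 - 124 = -91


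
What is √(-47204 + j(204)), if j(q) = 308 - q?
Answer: 10*I*√471 ≈ 217.03*I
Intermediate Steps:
√(-47204 + j(204)) = √(-47204 + (308 - 1*204)) = √(-47204 + (308 - 204)) = √(-47204 + 104) = √(-47100) = 10*I*√471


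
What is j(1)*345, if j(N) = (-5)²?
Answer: 8625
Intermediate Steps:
j(N) = 25
j(1)*345 = 25*345 = 8625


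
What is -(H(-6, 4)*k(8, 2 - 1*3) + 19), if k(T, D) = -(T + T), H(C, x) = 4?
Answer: 45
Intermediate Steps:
k(T, D) = -2*T
-(H(-6, 4)*k(8, 2 - 1*3) + 19) = -(4*(-2*8) + 19) = -(4*(-16) + 19) = -(-64 + 19) = -1*(-45) = 45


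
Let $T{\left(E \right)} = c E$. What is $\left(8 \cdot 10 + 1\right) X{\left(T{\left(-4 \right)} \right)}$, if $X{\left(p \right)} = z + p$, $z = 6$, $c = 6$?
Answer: $-1458$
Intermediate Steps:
$T{\left(E \right)} = 6 E$
$X{\left(p \right)} = 6 + p$
$\left(8 \cdot 10 + 1\right) X{\left(T{\left(-4 \right)} \right)} = \left(8 \cdot 10 + 1\right) \left(6 + 6 \left(-4\right)\right) = \left(80 + 1\right) \left(6 - 24\right) = 81 \left(-18\right) = -1458$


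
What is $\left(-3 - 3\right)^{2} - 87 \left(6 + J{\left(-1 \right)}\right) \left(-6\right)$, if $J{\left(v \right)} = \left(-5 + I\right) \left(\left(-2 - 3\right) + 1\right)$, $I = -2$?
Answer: $17784$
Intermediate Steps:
$J{\left(v \right)} = 28$ ($J{\left(v \right)} = \left(-5 - 2\right) \left(\left(-2 - 3\right) + 1\right) = - 7 \left(\left(-2 - 3\right) + 1\right) = - 7 \left(-5 + 1\right) = \left(-7\right) \left(-4\right) = 28$)
$\left(-3 - 3\right)^{2} - 87 \left(6 + J{\left(-1 \right)}\right) \left(-6\right) = \left(-3 - 3\right)^{2} - 87 \left(6 + 28\right) \left(-6\right) = \left(-6\right)^{2} - 87 \cdot 34 \left(-6\right) = 36 - -17748 = 36 + 17748 = 17784$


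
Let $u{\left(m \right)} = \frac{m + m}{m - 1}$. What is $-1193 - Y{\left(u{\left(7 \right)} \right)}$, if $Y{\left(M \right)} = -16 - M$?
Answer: $- \frac{3524}{3} \approx -1174.7$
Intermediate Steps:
$u{\left(m \right)} = \frac{2 m}{-1 + m}$
$-1193 - Y{\left(u{\left(7 \right)} \right)} = -1193 - \left(-16 - 2 \cdot 7 \frac{1}{-1 + 7}\right) = -1193 - \left(-16 - 2 \cdot 7 \cdot \frac{1}{6}\right) = -1193 - \left(-16 - \frac{7}{3}\right) = -1193 - - \frac{55}{3} = -1193 + \frac{55}{3} = - \frac{3524}{3}$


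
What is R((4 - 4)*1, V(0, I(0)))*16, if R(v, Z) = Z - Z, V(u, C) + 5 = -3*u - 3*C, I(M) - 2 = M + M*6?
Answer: 0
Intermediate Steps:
I(M) = 2 + 7*M (I(M) = 2 + (M + M*6) = 2 + (M + 6*M) = 2 + 7*M)
V(u, C) = -5 - 3*C - 3*u (V(u, C) = -5 + (-3*u - 3*C) = -5 + (-3*C - 3*u) = -5 - 3*C - 3*u)
R(v, Z) = 0
R((4 - 4)*1, V(0, I(0)))*16 = 0*16 = 0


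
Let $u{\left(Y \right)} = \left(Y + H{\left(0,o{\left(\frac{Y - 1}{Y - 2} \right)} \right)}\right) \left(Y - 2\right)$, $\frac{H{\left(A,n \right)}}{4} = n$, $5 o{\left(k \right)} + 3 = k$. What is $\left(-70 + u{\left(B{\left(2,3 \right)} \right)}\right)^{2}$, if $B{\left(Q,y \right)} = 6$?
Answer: $\frac{66564}{25} \approx 2662.6$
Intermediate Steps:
$o{\left(k \right)} = - \frac{3}{5} + \frac{k}{5}$
$H{\left(A,n \right)} = 4 n$
$u{\left(Y \right)} = \left(-2 + Y\right) \left(- \frac{12}{5} + Y + \frac{4 \left(-1 + Y\right)}{5 \left(-2 + Y\right)}\right)$ ($u{\left(Y \right)} = \left(Y + 4 \left(- \frac{3}{5} + \frac{\left(Y - 1\right) \frac{1}{Y - 2}}{5}\right)\right) \left(Y - 2\right) = \left(Y + 4 \left(- \frac{3}{5} + \frac{\left(-1 + Y\right) \frac{1}{-2 + Y}}{5}\right)\right) \left(-2 + Y\right) = \left(Y + 4 \left(- \frac{3}{5} + \frac{\frac{1}{-2 + Y} \left(-1 + Y\right)}{5}\right)\right) \left(-2 + Y\right) = \left(Y + 4 \left(- \frac{3}{5} + \frac{-1 + Y}{5 \left(-2 + Y\right)}\right)\right) \left(-2 + Y\right) = \left(Y - \left(\frac{12}{5} - \frac{4 \left(-1 + Y\right)}{5 \left(-2 + Y\right)}\right)\right) \left(-2 + Y\right) = \left(- \frac{12}{5} + Y + \frac{4 \left(-1 + Y\right)}{5 \left(-2 + Y\right)}\right) \left(-2 + Y\right) = \left(-2 + Y\right) \left(- \frac{12}{5} + Y + \frac{4 \left(-1 + Y\right)}{5 \left(-2 + Y\right)}\right)$)
$\left(-70 + u{\left(B{\left(2,3 \right)} \right)}\right)^{2} = \left(-70 + \left(4 + 6^{2} - \frac{108}{5}\right)\right)^{2} = \left(-70 + \left(4 + 36 - \frac{108}{5}\right)\right)^{2} = \left(-70 + \frac{92}{5}\right)^{2} = \left(- \frac{258}{5}\right)^{2} = \frac{66564}{25}$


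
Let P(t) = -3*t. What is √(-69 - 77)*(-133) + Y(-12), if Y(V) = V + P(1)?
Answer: -15 - 133*I*√146 ≈ -15.0 - 1607.0*I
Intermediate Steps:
Y(V) = -3 + V (Y(V) = V - 3*1 = V - 3 = -3 + V)
√(-69 - 77)*(-133) + Y(-12) = √(-69 - 77)*(-133) + (-3 - 12) = √(-146)*(-133) - 15 = (I*√146)*(-133) - 15 = -133*I*√146 - 15 = -15 - 133*I*√146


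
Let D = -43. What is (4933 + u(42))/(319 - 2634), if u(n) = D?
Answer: -978/463 ≈ -2.1123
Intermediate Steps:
u(n) = -43
(4933 + u(42))/(319 - 2634) = (4933 - 43)/(319 - 2634) = 4890/(-2315) = 4890*(-1/2315) = -978/463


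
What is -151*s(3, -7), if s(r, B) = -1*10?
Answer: 1510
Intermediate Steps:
s(r, B) = -10
-151*s(3, -7) = -151*(-10) = 1510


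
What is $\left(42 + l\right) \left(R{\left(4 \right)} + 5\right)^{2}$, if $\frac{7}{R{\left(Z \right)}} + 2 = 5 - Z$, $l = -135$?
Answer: $-372$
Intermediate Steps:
$R{\left(Z \right)} = \frac{7}{3 - Z}$ ($R{\left(Z \right)} = \frac{7}{-2 - \left(-5 + Z\right)} = \frac{7}{3 - Z}$)
$\left(42 + l\right) \left(R{\left(4 \right)} + 5\right)^{2} = \left(42 - 135\right) \left(- \frac{7}{-3 + 4} + 5\right)^{2} = - 93 \left(- \frac{7}{1} + 5\right)^{2} = - 93 \left(\left(-7\right) 1 + 5\right)^{2} = - 93 \left(-7 + 5\right)^{2} = - 93 \left(-2\right)^{2} = \left(-93\right) 4 = -372$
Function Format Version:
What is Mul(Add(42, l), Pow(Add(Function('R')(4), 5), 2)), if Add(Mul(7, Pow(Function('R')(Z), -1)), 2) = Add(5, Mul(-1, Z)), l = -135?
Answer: -372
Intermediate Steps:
Function('R')(Z) = Mul(7, Pow(Add(3, Mul(-1, Z)), -1)) (Function('R')(Z) = Mul(7, Pow(Add(-2, Add(5, Mul(-1, Z))), -1)) = Mul(7, Pow(Add(3, Mul(-1, Z)), -1)))
Mul(Add(42, l), Pow(Add(Function('R')(4), 5), 2)) = Mul(Add(42, -135), Pow(Add(Mul(-7, Pow(Add(-3, 4), -1)), 5), 2)) = Mul(-93, Pow(Add(Mul(-7, Pow(1, -1)), 5), 2)) = Mul(-93, Pow(Add(Mul(-7, 1), 5), 2)) = Mul(-93, Pow(Add(-7, 5), 2)) = Mul(-93, Pow(-2, 2)) = Mul(-93, 4) = -372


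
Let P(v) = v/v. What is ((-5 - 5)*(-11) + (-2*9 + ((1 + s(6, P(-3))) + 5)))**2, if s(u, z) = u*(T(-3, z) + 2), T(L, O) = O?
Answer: 13456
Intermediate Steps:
P(v) = 1
s(u, z) = u*(2 + z) (s(u, z) = u*(z + 2) = u*(2 + z))
((-5 - 5)*(-11) + (-2*9 + ((1 + s(6, P(-3))) + 5)))**2 = ((-5 - 5)*(-11) + (-2*9 + ((1 + 6*(2 + 1)) + 5)))**2 = (-10*(-11) + (-18 + ((1 + 6*3) + 5)))**2 = (110 + (-18 + ((1 + 18) + 5)))**2 = (110 + (-18 + (19 + 5)))**2 = (110 + (-18 + 24))**2 = (110 + 6)**2 = 116**2 = 13456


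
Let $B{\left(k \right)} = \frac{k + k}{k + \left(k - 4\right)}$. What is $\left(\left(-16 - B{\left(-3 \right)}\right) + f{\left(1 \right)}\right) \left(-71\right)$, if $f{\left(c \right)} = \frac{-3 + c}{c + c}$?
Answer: $\frac{6248}{5} \approx 1249.6$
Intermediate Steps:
$f{\left(c \right)} = \frac{-3 + c}{2 c}$
$B{\left(k \right)} = \frac{2 k}{-4 + 2 k}$ ($B{\left(k \right)} = \frac{2 k}{k + \left(k - 4\right)} = \frac{2 k}{k + \left(-4 + k\right)} = \frac{2 k}{-4 + 2 k}$)
$\left(\left(-16 - B{\left(-3 \right)}\right) + f{\left(1 \right)}\right) \left(-71\right) = \left(\left(-16 - - \frac{3}{-2 - 3}\right) + \frac{-3 + 1}{2 \cdot 1}\right) \left(-71\right) = \left(\left(-16 - - \frac{3}{-5}\right) + \frac{1}{2} \cdot 1 \left(-2\right)\right) \left(-71\right) = \left(\left(-16 - \left(-3\right) \left(- \frac{1}{5}\right)\right) - 1\right) \left(-71\right) = \left(\left(-16 - \frac{3}{5}\right) - 1\right) \left(-71\right) = \left(- \frac{83}{5} - 1\right) \left(-71\right) = \left(- \frac{88}{5}\right) \left(-71\right) = \frac{6248}{5}$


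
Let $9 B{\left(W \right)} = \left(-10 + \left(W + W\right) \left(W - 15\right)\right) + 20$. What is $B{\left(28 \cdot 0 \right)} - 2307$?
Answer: $- \frac{20753}{9} \approx -2305.9$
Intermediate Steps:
$B{\left(W \right)} = \frac{10}{9} + \frac{2 W \left(-15 + W\right)}{9}$ ($B{\left(W \right)} = \frac{\left(-10 + \left(W + W\right) \left(W - 15\right)\right) + 20}{9} = \frac{\left(-10 + 2 W \left(-15 + W\right)\right) + 20}{9} = \frac{10 + 2 W \left(-15 + W\right)}{9} = \frac{10}{9} + \frac{2 W \left(-15 + W\right)}{9}$)
$B{\left(28 \cdot 0 \right)} - 2307 = \left(\frac{10}{9} - \frac{10 \cdot 28 \cdot 0}{3} + \frac{2 \left(28 \cdot 0\right)^{2}}{9}\right) - 2307 = \left(\frac{10}{9} - 0 + \frac{2 \cdot 0^{2}}{9}\right) - 2307 = \left(\frac{10}{9} + 0 + \frac{2}{9} \cdot 0\right) - 2307 = \left(\frac{10}{9} + 0 + 0\right) - 2307 = \frac{10}{9} - 2307 = - \frac{20753}{9}$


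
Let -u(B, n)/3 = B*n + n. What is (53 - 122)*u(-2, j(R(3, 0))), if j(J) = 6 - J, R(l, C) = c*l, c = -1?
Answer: -1863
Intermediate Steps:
R(l, C) = -l
u(B, n) = -3*n - 3*B*n (u(B, n) = -3*(B*n + n) = -3*(n + B*n) = -3*n - 3*B*n)
(53 - 122)*u(-2, j(R(3, 0))) = (53 - 122)*(-3*(6 - (-1)*3)*(1 - 2)) = -(-207)*(6 - 1*(-3))*(-1) = -(-207)*(6 + 3)*(-1) = -(-207)*9*(-1) = -69*27 = -1863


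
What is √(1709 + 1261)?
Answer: 3*√330 ≈ 54.498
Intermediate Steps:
√(1709 + 1261) = √2970 = 3*√330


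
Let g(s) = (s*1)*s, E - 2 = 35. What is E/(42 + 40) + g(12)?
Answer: 11845/82 ≈ 144.45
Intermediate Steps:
E = 37 (E = 2 + 35 = 37)
g(s) = s² (g(s) = s*s = s²)
E/(42 + 40) + g(12) = 37/(42 + 40) + 12² = 37/82 + 144 = 11845/82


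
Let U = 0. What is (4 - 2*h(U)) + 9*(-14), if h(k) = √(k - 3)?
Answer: -122 - 2*I*√3 ≈ -122.0 - 3.4641*I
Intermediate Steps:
h(k) = √(-3 + k)
(4 - 2*h(U)) + 9*(-14) = (4 - 2*√(-3 + 0)) + 9*(-14) = (4 - 2*I*√3) - 126 = -122 - 2*I*√3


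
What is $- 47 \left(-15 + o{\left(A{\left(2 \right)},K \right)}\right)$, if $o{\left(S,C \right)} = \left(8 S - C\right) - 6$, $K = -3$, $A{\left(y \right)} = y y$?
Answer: $-658$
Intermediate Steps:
$A{\left(y \right)} = y^{2}$
$o{\left(S,C \right)} = -6 - C + 8 S$ ($o{\left(S,C \right)} = \left(- C + 8 S\right) - 6 = -6 - C + 8 S$)
$- 47 \left(-15 + o{\left(A{\left(2 \right)},K \right)}\right) = - 47 \left(-15 - \left(3 - 32\right)\right) = - 47 \left(-15 + \left(-6 + 3 + 8 \cdot 4\right)\right) = - 47 \left(-15 + \left(-6 + 3 + 32\right)\right) = - 47 \left(-15 + 29\right) = \left(-47\right) 14 = -658$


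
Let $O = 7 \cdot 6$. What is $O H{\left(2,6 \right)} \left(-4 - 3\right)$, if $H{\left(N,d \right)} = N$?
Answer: $-588$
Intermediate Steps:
$O = 42$
$O H{\left(2,6 \right)} \left(-4 - 3\right) = 42 \cdot 2 \left(-4 - 3\right) = 42 \cdot 2 \left(-7\right) = 42 \left(-14\right) = -588$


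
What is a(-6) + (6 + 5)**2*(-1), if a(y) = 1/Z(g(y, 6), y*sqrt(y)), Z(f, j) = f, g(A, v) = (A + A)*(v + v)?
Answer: -17425/144 ≈ -121.01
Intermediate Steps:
g(A, v) = 4*A*v (g(A, v) = (2*A)*(2*v) = 4*A*v)
a(y) = 1/(24*y) (a(y) = 1/(4*y*6) = 1/(24*y))
a(-6) + (6 + 5)**2*(-1) = (1/24)/(-6) + (6 + 5)**2*(-1) = (1/24)*(-1/6) + 11**2*(-1) = -1/144 + 121*(-1) = -1/144 - 121 = -17425/144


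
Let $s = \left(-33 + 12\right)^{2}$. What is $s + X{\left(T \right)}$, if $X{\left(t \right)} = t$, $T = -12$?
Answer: $429$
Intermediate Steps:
$s = 441$ ($s = \left(-21\right)^{2} = 441$)
$s + X{\left(T \right)} = 441 - 12 = 429$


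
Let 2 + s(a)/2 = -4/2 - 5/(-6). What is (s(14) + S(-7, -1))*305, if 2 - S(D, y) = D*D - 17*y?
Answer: -64355/3 ≈ -21452.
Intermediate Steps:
S(D, y) = 2 - D² + 17*y (S(D, y) = 2 - (D*D - 17*y) = 2 - (D² - 17*y) = 2 + (-D² + 17*y) = 2 - D² + 17*y)
s(a) = -19/3 (s(a) = -4 + 2*(-4/2 - 5/(-6)) = -4 + 2*(-4*½ - 5*(-⅙)) = -4 + 2*(-2 + ⅚) = -4 + 2*(-7/6) = -4 - 7/3 = -19/3)
(s(14) + S(-7, -1))*305 = (-19/3 + (2 - 1*(-7)² + 17*(-1)))*305 = (-19/3 + (2 - 1*49 - 17))*305 = (-19/3 + (2 - 49 - 17))*305 = (-19/3 - 64)*305 = -211/3*305 = -64355/3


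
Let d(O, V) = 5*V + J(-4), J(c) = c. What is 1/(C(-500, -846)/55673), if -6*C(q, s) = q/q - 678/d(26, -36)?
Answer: -30731496/431 ≈ -71303.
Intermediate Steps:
d(O, V) = -4 + 5*V (d(O, V) = 5*V - 4 = -4 + 5*V)
C(q, s) = -431/552 (C(q, s) = -(q/q - 678/(-4 + 5*(-36)))/6 = -(1 - 678/(-4 - 180))/6 = -(1 - 678/(-184))/6 = -(1 - 678*(-1/184))/6 = -(1 + 339/92)/6 = -⅙*431/92 = -431/552)
1/(C(-500, -846)/55673) = 1/(-431/552/55673) = 1/(-431/552*1/55673) = 1/(-431/30731496) = -30731496/431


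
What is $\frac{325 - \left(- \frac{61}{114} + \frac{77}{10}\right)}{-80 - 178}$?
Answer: $- \frac{90583}{73530} \approx -1.2319$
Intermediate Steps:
$\frac{325 - \left(- \frac{61}{114} + \frac{77}{10}\right)}{-80 - 178} = \frac{325 - \frac{2042}{285}}{-258} = \left(325 + \left(\frac{61}{114} - \frac{77}{10}\right)\right) \left(- \frac{1}{258}\right) = \left(325 - \frac{2042}{285}\right) \left(- \frac{1}{258}\right) = \frac{90583}{285} \left(- \frac{1}{258}\right) = - \frac{90583}{73530}$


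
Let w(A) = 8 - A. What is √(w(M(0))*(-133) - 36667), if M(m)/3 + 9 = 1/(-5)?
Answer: 3*I*√115005/5 ≈ 203.47*I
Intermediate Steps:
M(m) = -138/5 (M(m) = -27 + 3/(-5) = -27 + 3*(-⅕) = -27 - ⅗ = -138/5)
√(w(M(0))*(-133) - 36667) = √((8 - 1*(-138/5))*(-133) - 36667) = √((8 + 138/5)*(-133) - 36667) = √((178/5)*(-133) - 36667) = √(-23674/5 - 36667) = √(-207009/5) = 3*I*√115005/5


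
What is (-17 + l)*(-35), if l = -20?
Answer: 1295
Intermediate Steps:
(-17 + l)*(-35) = (-17 - 20)*(-35) = -37*(-35) = 1295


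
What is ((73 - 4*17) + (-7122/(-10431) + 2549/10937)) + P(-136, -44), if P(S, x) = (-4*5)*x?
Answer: 33689562176/38027949 ≈ 885.92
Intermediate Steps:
P(S, x) = -20*x
((73 - 4*17) + (-7122/(-10431) + 2549/10937)) + P(-136, -44) = ((73 - 4*17) + (-7122/(-10431) + 2549/10937)) - 20*(-44) = ((73 - 68) + (-7122*(-1/10431) + 2549*(1/10937))) + 880 = (5 + (2374/3477 + 2549/10937)) + 880 = (5 + 34827311/38027949) + 880 = 224967056/38027949 + 880 = 33689562176/38027949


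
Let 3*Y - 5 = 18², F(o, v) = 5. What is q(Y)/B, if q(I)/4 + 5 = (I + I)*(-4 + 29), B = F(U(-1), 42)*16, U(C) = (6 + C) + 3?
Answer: 3287/12 ≈ 273.92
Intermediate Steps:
U(C) = 9 + C
B = 80 (B = 5*16 = 80)
Y = 329/3 (Y = 5/3 + (⅓)*18² = 5/3 + (⅓)*324 = 5/3 + 108 = 329/3 ≈ 109.67)
q(I) = -20 + 200*I (q(I) = -20 + 4*((I + I)*(-4 + 29)) = -20 + 4*((2*I)*25) = -20 + 4*(50*I) = -20 + 200*I)
q(Y)/B = (-20 + 200*(329/3))/80 = (-20 + 65800/3)*(1/80) = (65740/3)*(1/80) = 3287/12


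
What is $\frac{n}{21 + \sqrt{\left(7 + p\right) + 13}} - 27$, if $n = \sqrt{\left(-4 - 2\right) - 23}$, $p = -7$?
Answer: $-27 - \frac{i \sqrt{377}}{428} + \frac{21 i \sqrt{29}}{428} \approx -27.0 + 0.21886 i$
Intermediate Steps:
$n = i \sqrt{29}$ ($n = \sqrt{\left(-4 - 2\right) - 23} = \sqrt{-6 - 23} = \sqrt{-29} = i \sqrt{29} \approx 5.3852 i$)
$\frac{n}{21 + \sqrt{\left(7 + p\right) + 13}} - 27 = \frac{i \sqrt{29}}{21 + \sqrt{\left(7 - 7\right) + 13}} - 27 = \frac{i \sqrt{29}}{21 + \sqrt{0 + 13}} - 27 = \frac{i \sqrt{29}}{21 + \sqrt{13}} - 27 = -27 + \frac{i \sqrt{29}}{21 + \sqrt{13}}$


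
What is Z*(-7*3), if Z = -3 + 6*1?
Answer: -63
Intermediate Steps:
Z = 3 (Z = -3 + 6 = 3)
Z*(-7*3) = 3*(-7*3) = 3*(-21) = -63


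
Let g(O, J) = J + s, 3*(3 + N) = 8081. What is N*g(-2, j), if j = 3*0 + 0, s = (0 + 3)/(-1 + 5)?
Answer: 2018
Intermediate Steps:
s = 3/4 ≈ 0.75000
j = 0 (j = 0 + 0 = 0)
N = 8072/3 (N = -3 + (1/3)*8081 = -3 + 8081/3 = 8072/3 ≈ 2690.7)
g(O, J) = 3/4 + J (g(O, J) = J + 3/4 = 3/4 + J)
N*g(-2, j) = 8072*(3/4 + 0)/3 = (8072/3)*(3/4) = 2018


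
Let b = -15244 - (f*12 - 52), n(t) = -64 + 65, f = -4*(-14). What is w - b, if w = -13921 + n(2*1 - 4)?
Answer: 1944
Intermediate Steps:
f = 56
n(t) = 1
w = -13920 (w = -13921 + 1 = -13920)
b = -15864 (b = -15244 - (56*12 - 52) = -15244 - (672 - 52) = -15244 - 1*620 = -15244 - 620 = -15864)
w - b = -13920 - 1*(-15864) = -13920 + 15864 = 1944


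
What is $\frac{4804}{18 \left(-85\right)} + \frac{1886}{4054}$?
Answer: $- \frac{4147459}{1550655} \approx -2.6746$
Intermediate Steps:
$\frac{4804}{18 \left(-85\right)} + \frac{1886}{4054} = \frac{4804}{-1530} + 1886 \cdot \frac{1}{4054} = 4804 \left(- \frac{1}{1530}\right) + \frac{943}{2027} = - \frac{2402}{765} + \frac{943}{2027} = - \frac{4147459}{1550655}$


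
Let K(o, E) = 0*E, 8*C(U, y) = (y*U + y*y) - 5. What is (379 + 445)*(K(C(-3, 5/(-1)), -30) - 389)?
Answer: -320536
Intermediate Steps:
C(U, y) = -5/8 + y²/8 + U*y/8 (C(U, y) = ((y*U + y*y) - 5)/8 = ((U*y + y²) - 5)/8 = ((y² + U*y) - 5)/8 = (-5 + y² + U*y)/8 = -5/8 + y²/8 + U*y/8)
K(o, E) = 0
(379 + 445)*(K(C(-3, 5/(-1)), -30) - 389) = (379 + 445)*(0 - 389) = 824*(-389) = -320536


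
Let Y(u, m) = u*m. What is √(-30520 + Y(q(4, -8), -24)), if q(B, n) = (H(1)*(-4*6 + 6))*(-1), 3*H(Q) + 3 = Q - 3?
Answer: 10*I*√298 ≈ 172.63*I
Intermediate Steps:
H(Q) = -2 + Q/3 (H(Q) = -1 + (Q - 3)/3 = -1 + (-3 + Q)/3 = -1 + (-1 + Q/3) = -2 + Q/3)
q(B, n) = -30 (q(B, n) = ((-2 + (⅓)*1)*(-4*6 + 6))*(-1) = ((-2 + ⅓)*(-24 + 6))*(-1) = -5/3*(-18)*(-1) = 30*(-1) = -30)
Y(u, m) = m*u
√(-30520 + Y(q(4, -8), -24)) = √(-30520 - 24*(-30)) = √(-30520 + 720) = √(-29800) = 10*I*√298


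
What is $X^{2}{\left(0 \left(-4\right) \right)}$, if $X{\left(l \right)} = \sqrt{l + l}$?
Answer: $0$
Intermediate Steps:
$X{\left(l \right)} = \sqrt{2} \sqrt{l}$ ($X{\left(l \right)} = \sqrt{2 l} = \sqrt{2} \sqrt{l}$)
$X^{2}{\left(0 \left(-4\right) \right)} = \left(\sqrt{2} \sqrt{0 \left(-4\right)}\right)^{2} = \left(\sqrt{2} \sqrt{0}\right)^{2} = \left(\sqrt{2} \cdot 0\right)^{2} = 0^{2} = 0$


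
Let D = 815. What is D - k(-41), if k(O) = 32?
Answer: 783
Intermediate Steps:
D - k(-41) = 815 - 1*32 = 815 - 32 = 783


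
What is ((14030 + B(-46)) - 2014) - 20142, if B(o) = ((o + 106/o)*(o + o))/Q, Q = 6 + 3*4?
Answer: -70912/9 ≈ -7879.1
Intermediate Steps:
Q = 18 (Q = 6 + 12 = 18)
B(o) = o*(o + 106/o)/9 (B(o) = ((o + 106/o)*(o + o))/18 = ((o + 106/o)*(2*o))*(1/18) = (2*o*(o + 106/o))*(1/18) = o*(o + 106/o)/9)
((14030 + B(-46)) - 2014) - 20142 = ((14030 + (106/9 + (⅑)*(-46)²)) - 2014) - 20142 = ((14030 + (106/9 + (⅑)*2116)) - 2014) - 20142 = ((14030 + (106/9 + 2116/9)) - 2014) - 20142 = ((14030 + 2222/9) - 2014) - 20142 = (128492/9 - 2014) - 20142 = 110366/9 - 20142 = -70912/9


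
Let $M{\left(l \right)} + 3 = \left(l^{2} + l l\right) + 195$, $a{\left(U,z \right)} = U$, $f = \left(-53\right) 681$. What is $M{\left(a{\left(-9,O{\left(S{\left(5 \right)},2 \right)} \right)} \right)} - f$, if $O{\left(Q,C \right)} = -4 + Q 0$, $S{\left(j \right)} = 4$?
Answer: $36447$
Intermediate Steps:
$O{\left(Q,C \right)} = -4$ ($O{\left(Q,C \right)} = -4 + 0 = -4$)
$f = -36093$
$M{\left(l \right)} = 192 + 2 l^{2}$ ($M{\left(l \right)} = -3 + \left(\left(l^{2} + l l\right) + 195\right) = -3 + \left(\left(l^{2} + l^{2}\right) + 195\right) = -3 + \left(2 l^{2} + 195\right) = -3 + \left(195 + 2 l^{2}\right) = 192 + 2 l^{2}$)
$M{\left(a{\left(-9,O{\left(S{\left(5 \right)},2 \right)} \right)} \right)} - f = \left(192 + 2 \left(-9\right)^{2}\right) - -36093 = \left(192 + 2 \cdot 81\right) + 36093 = \left(192 + 162\right) + 36093 = 354 + 36093 = 36447$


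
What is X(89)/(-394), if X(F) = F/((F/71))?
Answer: -71/394 ≈ -0.18020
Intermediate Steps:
X(F) = 71 (X(F) = F/((F*(1/71))) = F/((F/71)) = F*(71/F) = 71)
X(89)/(-394) = 71/(-394) = 71*(-1/394) = -71/394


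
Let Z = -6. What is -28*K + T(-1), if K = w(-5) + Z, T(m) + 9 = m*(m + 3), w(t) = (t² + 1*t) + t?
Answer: -263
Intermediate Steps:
w(t) = t² + 2*t (w(t) = (t² + t) + t = (t + t²) + t = t² + 2*t)
T(m) = -9 + m*(3 + m) (T(m) = -9 + m*(m + 3) = -9 + m*(3 + m))
K = 9 (K = -5*(2 - 5) - 6 = -5*(-3) - 6 = 15 - 6 = 9)
-28*K + T(-1) = -28*9 + (-9 + (-1)² + 3*(-1)) = -252 + (-9 + 1 - 3) = -252 - 11 = -263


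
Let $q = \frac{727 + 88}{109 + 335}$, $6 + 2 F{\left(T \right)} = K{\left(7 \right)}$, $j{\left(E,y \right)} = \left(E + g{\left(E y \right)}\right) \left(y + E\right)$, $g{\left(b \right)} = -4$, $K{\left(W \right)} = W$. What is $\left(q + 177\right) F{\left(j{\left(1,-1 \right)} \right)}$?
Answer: $\frac{79403}{888} \approx 89.418$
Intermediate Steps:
$j{\left(E,y \right)} = \left(-4 + E\right) \left(E + y\right)$ ($j{\left(E,y \right)} = \left(E - 4\right) \left(y + E\right) = \left(-4 + E\right) \left(E + y\right)$)
$F{\left(T \right)} = \frac{1}{2}$ ($F{\left(T \right)} = -3 + \frac{1}{2} \cdot 7 = -3 + \frac{7}{2} = \frac{1}{2}$)
$q = \frac{815}{444} \approx 1.8356$
$\left(q + 177\right) F{\left(j{\left(1,-1 \right)} \right)} = \left(\frac{815}{444} + 177\right) \frac{1}{2} = \frac{79403}{444} \cdot \frac{1}{2} = \frac{79403}{888}$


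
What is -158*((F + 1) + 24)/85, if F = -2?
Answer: -3634/85 ≈ -42.753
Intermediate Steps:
-158*((F + 1) + 24)/85 = -158*((-2 + 1) + 24)/85 = -158*(-1 + 24)/85 = -3634/85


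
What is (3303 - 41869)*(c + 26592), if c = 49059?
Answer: -2917556466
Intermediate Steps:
(3303 - 41869)*(c + 26592) = (3303 - 41869)*(49059 + 26592) = -38566*75651 = -2917556466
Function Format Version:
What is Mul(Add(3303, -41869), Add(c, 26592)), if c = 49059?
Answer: -2917556466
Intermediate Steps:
Mul(Add(3303, -41869), Add(c, 26592)) = Mul(Add(3303, -41869), Add(49059, 26592)) = Mul(-38566, 75651) = -2917556466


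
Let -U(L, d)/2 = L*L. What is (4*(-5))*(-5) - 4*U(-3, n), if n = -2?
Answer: 172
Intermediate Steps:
U(L, d) = -2*L² (U(L, d) = -2*L*L = -2*L²)
(4*(-5))*(-5) - 4*U(-3, n) = (4*(-5))*(-5) - (-8)*(-3)² = -20*(-5) - (-8)*9 = 100 - 4*(-18) = 100 + 72 = 172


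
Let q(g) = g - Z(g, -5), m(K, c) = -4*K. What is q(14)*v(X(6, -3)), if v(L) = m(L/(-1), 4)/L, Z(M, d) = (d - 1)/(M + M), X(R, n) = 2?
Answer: 398/7 ≈ 56.857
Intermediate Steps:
Z(M, d) = (-1 + d)/(2*M) (Z(M, d) = (-1 + d)/((2*M)) = (-1 + d)*(1/(2*M)) = (-1 + d)/(2*M))
v(L) = 4 (v(L) = (-4*L/(-1))/L = (-4*L*(-1))/L = (-(-4)*L)/L = (4*L)/L = 4)
q(g) = g + 3/g (q(g) = g - (-1 - 5)/(2*g) = g - (-6)/(2*g) = g - (-3)/g = g + 3/g)
q(14)*v(X(6, -3)) = (14 + 3/14)*4 = (199/14)*4 = 398/7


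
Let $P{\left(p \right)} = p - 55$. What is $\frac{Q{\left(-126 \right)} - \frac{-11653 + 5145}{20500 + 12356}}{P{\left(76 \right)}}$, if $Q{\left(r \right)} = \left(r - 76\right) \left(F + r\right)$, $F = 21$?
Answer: $\frac{174220567}{172494} \approx 1010.0$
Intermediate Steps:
$P{\left(p \right)} = -55 + p$ ($P{\left(p \right)} = p - 55 = -55 + p$)
$Q{\left(r \right)} = \left(-76 + r\right) \left(21 + r\right)$ ($Q{\left(r \right)} = \left(r - 76\right) \left(21 + r\right) = \left(-76 + r\right) \left(21 + r\right)$)
$\frac{Q{\left(-126 \right)} - \frac{-11653 + 5145}{20500 + 12356}}{P{\left(76 \right)}} = \frac{\left(-1596 + \left(-126\right)^{2} - -6930\right) - \frac{-11653 + 5145}{20500 + 12356}}{-55 + 76} = \frac{\left(-1596 + 15876 + 6930\right) - - \frac{6508}{32856}}{21} = \left(21210 - \left(-6508\right) \frac{1}{32856}\right) \frac{1}{21} = \left(21210 - - \frac{1627}{8214}\right) \frac{1}{21} = \left(21210 + \frac{1627}{8214}\right) \frac{1}{21} = \frac{174220567}{8214} \cdot \frac{1}{21} = \frac{174220567}{172494}$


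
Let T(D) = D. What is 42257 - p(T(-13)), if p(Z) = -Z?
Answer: 42244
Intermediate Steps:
42257 - p(T(-13)) = 42257 - (-1)*(-13) = 42257 - 1*13 = 42257 - 13 = 42244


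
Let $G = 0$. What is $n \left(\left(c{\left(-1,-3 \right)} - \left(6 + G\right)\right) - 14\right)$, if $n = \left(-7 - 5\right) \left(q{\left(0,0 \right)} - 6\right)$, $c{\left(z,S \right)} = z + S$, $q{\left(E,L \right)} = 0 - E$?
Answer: $-1728$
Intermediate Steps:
$q{\left(E,L \right)} = - E$
$c{\left(z,S \right)} = S + z$
$n = 72$ ($n = \left(-7 - 5\right) \left(\left(-1\right) 0 - 6\right) = - 12 \left(0 - 6\right) = \left(-12\right) \left(-6\right) = 72$)
$n \left(\left(c{\left(-1,-3 \right)} - \left(6 + G\right)\right) - 14\right) = 72 \left(\left(\left(-3 - 1\right) - \left(6 + 0\right)\right) - 14\right) = 72 \left(\left(-4 - 6\right) - 14\right) = 72 \left(-10 - 14\right) = 72 \left(-24\right) = -1728$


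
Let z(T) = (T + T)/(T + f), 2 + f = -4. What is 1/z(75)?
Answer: 23/50 ≈ 0.46000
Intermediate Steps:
f = -6 (f = -2 - 4 = -6)
z(T) = 2*T/(-6 + T) (z(T) = (T + T)/(T - 6) = (2*T)/(-6 + T) = 2*T/(-6 + T))
1/z(75) = 1/(2*75/(-6 + 75)) = 1/(2*75/69) = 1/(2*75*(1/69)) = 1/(50/23) = 23/50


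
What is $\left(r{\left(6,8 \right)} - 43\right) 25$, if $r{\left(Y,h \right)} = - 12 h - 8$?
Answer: $-3675$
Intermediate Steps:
$r{\left(Y,h \right)} = -8 - 12 h$
$\left(r{\left(6,8 \right)} - 43\right) 25 = \left(\left(-8 - 96\right) - 43\right) 25 = \left(-104 - 43\right) 25 = \left(-147\right) 25 = -3675$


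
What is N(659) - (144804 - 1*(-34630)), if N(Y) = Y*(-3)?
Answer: -181411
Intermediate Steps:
N(Y) = -3*Y
N(659) - (144804 - 1*(-34630)) = -3*659 - (144804 - 1*(-34630)) = -1977 - (144804 + 34630) = -1977 - 1*179434 = -1977 - 179434 = -181411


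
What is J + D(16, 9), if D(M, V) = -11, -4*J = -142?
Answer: 49/2 ≈ 24.500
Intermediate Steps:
J = 71/2 (J = -1/4*(-142) = 71/2 ≈ 35.500)
J + D(16, 9) = 71/2 - 11 = 49/2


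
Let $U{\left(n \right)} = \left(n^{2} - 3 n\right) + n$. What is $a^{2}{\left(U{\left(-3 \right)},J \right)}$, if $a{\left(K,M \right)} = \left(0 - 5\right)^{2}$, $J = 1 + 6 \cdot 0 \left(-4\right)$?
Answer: $625$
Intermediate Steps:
$J = 1$ ($J = 1 + 0 \left(-4\right) = 1 + 0 = 1$)
$U{\left(n \right)} = n^{2} - 2 n$
$a{\left(K,M \right)} = 25$ ($a{\left(K,M \right)} = \left(-5\right)^{2} = 25$)
$a^{2}{\left(U{\left(-3 \right)},J \right)} = 25^{2} = 625$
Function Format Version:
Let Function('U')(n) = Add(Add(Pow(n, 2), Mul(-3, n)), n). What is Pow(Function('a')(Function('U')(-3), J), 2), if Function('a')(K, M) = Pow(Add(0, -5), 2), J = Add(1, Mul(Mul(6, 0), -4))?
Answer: 625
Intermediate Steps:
J = 1 (J = Add(1, Mul(0, -4)) = Add(1, 0) = 1)
Function('U')(n) = Add(Pow(n, 2), Mul(-2, n))
Function('a')(K, M) = 25 (Function('a')(K, M) = Pow(-5, 2) = 25)
Pow(Function('a')(Function('U')(-3), J), 2) = Pow(25, 2) = 625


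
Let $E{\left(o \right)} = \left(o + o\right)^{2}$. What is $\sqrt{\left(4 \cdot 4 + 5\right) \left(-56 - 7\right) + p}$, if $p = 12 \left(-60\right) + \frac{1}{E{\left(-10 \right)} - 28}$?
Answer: $\frac{i \sqrt{70679535}}{186} \approx 45.2 i$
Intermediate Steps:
$E{\left(o \right)} = 4 o^{2}$ ($E{\left(o \right)} = \left(2 o\right)^{2} = 4 o^{2}$)
$p = - \frac{267839}{372}$ ($p = 12 \left(-60\right) + \frac{1}{4 \left(-10\right)^{2} - 28} = -720 + \frac{1}{4 \cdot 100 - 28} = -720 + \frac{1}{400 - 28} = -720 + \frac{1}{372} = - \frac{267839}{372} \approx -720.0$)
$\sqrt{\left(4 \cdot 4 + 5\right) \left(-56 - 7\right) + p} = \sqrt{\left(4 \cdot 4 + 5\right) \left(-56 - 7\right) - \frac{267839}{372}} = \sqrt{\left(16 + 5\right) \left(-63\right) - \frac{267839}{372}} = \sqrt{21 \left(-63\right) - \frac{267839}{372}} = \sqrt{-1323 - \frac{267839}{372}} = \sqrt{- \frac{759995}{372}} = \frac{i \sqrt{70679535}}{186}$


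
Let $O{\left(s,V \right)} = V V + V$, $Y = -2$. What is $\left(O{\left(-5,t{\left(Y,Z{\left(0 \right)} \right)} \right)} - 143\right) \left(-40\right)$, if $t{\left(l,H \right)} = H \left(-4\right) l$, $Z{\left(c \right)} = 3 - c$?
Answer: $-18280$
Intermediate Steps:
$t{\left(l,H \right)} = - 4 H l$
$O{\left(s,V \right)} = V + V^{2}$ ($O{\left(s,V \right)} = V^{2} + V = V + V^{2}$)
$\left(O{\left(-5,t{\left(Y,Z{\left(0 \right)} \right)} \right)} - 143\right) \left(-40\right) = \left(\left(-4\right) \left(3 - 0\right) \left(-2\right) \left(1 - 4 \left(3 - 0\right) \left(-2\right)\right) - 143\right) \left(-40\right) = \left(\left(-4\right) \left(3 + 0\right) \left(-2\right) \left(1 - 4 \left(3 + 0\right) \left(-2\right)\right) - 143\right) \left(-40\right) = \left(\left(-4\right) 3 \left(-2\right) \left(1 - 12 \left(-2\right)\right) - 143\right) \left(-40\right) = \left(24 \left(1 + 24\right) - 143\right) \left(-40\right) = \left(24 \cdot 25 - 143\right) \left(-40\right) = \left(600 - 143\right) \left(-40\right) = 457 \left(-40\right) = -18280$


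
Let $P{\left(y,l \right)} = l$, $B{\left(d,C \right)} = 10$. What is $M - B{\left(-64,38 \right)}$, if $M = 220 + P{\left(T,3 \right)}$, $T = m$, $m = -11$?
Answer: $213$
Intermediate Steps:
$T = -11$
$M = 223$ ($M = 220 + 3 = 223$)
$M - B{\left(-64,38 \right)} = 223 - 10 = 213$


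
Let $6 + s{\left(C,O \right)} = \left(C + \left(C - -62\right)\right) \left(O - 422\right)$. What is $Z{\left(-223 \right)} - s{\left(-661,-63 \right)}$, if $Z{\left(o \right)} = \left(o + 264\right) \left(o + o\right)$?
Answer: $-629380$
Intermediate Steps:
$s{\left(C,O \right)} = -6 + \left(-422 + O\right) \left(62 + 2 C\right)$ ($s{\left(C,O \right)} = -6 + \left(C + \left(C - -62\right)\right) \left(O - 422\right) = -6 + \left(C + \left(C + 62\right)\right) \left(-422 + O\right) = -6 + \left(C + \left(62 + C\right)\right) \left(-422 + O\right) = -6 + \left(62 + 2 C\right) \left(-422 + O\right) = -6 + \left(-422 + O\right) \left(62 + 2 C\right)$)
$Z{\left(o \right)} = 2 o \left(264 + o\right)$ ($Z{\left(o \right)} = \left(264 + o\right) 2 o = 2 o \left(264 + o\right)$)
$Z{\left(-223 \right)} - s{\left(-661,-63 \right)} = 2 \left(-223\right) \left(264 - 223\right) - \left(-26170 - -557884 + 62 \left(-63\right) + 2 \left(-661\right) \left(-63\right)\right) = 2 \left(-223\right) 41 - \left(-26170 + 557884 - 3906 + 83286\right) = -18286 - 611094 = -629380$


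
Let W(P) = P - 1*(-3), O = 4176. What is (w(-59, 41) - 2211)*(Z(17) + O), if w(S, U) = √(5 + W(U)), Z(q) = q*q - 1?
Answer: -9838656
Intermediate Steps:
W(P) = 3 + P (W(P) = P + 3 = 3 + P)
Z(q) = -1 + q² (Z(q) = q² - 1 = -1 + q²)
w(S, U) = √(8 + U) (w(S, U) = √(5 + (3 + U)) = √(8 + U))
(w(-59, 41) - 2211)*(Z(17) + O) = (√(8 + 41) - 2211)*((-1 + 17²) + 4176) = (√49 - 2211)*((-1 + 289) + 4176) = (7 - 2211)*(288 + 4176) = -2204*4464 = -9838656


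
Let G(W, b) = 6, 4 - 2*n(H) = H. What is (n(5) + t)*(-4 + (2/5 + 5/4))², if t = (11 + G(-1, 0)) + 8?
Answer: 108241/800 ≈ 135.30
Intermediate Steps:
n(H) = 2 - H/2
t = 25 (t = (11 + 6) + 8 = 17 + 8 = 25)
(n(5) + t)*(-4 + (2/5 + 5/4))² = ((2 - ½*5) + 25)*(-4 + (2/5 + 5/4))² = ((2 - 5/2) + 25)*(-4 + (2*(⅕) + 5*(¼)))² = (-½ + 25)*(-4 + (⅖ + 5/4))² = 49*(-4 + 33/20)²/2 = 49*(-47/20)²/2 = (49/2)*(2209/400) = 108241/800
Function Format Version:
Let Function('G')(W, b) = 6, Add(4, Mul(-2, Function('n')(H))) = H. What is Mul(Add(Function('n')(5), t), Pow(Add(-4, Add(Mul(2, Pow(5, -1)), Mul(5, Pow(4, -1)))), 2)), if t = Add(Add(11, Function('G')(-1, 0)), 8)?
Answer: Rational(108241, 800) ≈ 135.30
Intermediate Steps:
Function('n')(H) = Add(2, Mul(Rational(-1, 2), H))
t = 25 (t = Add(Add(11, 6), 8) = Add(17, 8) = 25)
Mul(Add(Function('n')(5), t), Pow(Add(-4, Add(Mul(2, Pow(5, -1)), Mul(5, Pow(4, -1)))), 2)) = Mul(Add(Add(2, Mul(Rational(-1, 2), 5)), 25), Pow(Add(-4, Add(Mul(2, Pow(5, -1)), Mul(5, Pow(4, -1)))), 2)) = Mul(Add(Add(2, Rational(-5, 2)), 25), Pow(Add(-4, Add(Mul(2, Rational(1, 5)), Mul(5, Rational(1, 4)))), 2)) = Mul(Add(Rational(-1, 2), 25), Pow(Add(-4, Add(Rational(2, 5), Rational(5, 4))), 2)) = Mul(Rational(49, 2), Pow(Add(-4, Rational(33, 20)), 2)) = Mul(Rational(49, 2), Pow(Rational(-47, 20), 2)) = Mul(Rational(49, 2), Rational(2209, 400)) = Rational(108241, 800)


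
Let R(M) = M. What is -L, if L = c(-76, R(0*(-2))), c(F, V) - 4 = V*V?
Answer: -4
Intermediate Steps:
c(F, V) = 4 + V**2 (c(F, V) = 4 + V*V = 4 + V**2)
L = 4 (L = 4 + (0*(-2))**2 = 4 + 0**2 = 4 + 0 = 4)
-L = -1*4 = -4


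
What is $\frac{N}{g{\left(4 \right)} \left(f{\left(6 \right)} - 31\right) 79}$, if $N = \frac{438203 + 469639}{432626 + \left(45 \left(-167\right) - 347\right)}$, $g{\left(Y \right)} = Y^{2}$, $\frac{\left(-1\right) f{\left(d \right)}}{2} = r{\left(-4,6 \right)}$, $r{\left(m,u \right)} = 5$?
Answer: $- \frac{151307}{3668828256} \approx -4.1241 \cdot 10^{-5}$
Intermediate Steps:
$f{\left(d \right)} = -10$ ($f{\left(d \right)} = \left(-2\right) 5 = -10$)
$N = \frac{151307}{70794}$ ($N = \frac{907842}{432626 - 7862} = \frac{907842}{424764} = 907842 \cdot \frac{1}{424764} = \frac{151307}{70794} \approx 2.1373$)
$\frac{N}{g{\left(4 \right)} \left(f{\left(6 \right)} - 31\right) 79} = \frac{151307}{70794 \cdot 4^{2} \left(-10 - 31\right) 79} = \frac{151307}{70794 \cdot 16 \left(-10 - 31\right) 79} = \frac{151307}{70794 \cdot 16 \left(-41\right) 79} = \frac{151307}{70794 \left(\left(-656\right) 79\right)} = \frac{151307}{70794 \left(-51824\right)} = \frac{151307}{70794} \left(- \frac{1}{51824}\right) = - \frac{151307}{3668828256}$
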